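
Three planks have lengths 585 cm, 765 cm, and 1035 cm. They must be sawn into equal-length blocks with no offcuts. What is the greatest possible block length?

45 cm

This is the greatest common divisor of 585, 765, and 1035.
585 = 3^2 × 5 × 13
765 = 3^2 × 5 × 17
1035 = 3^2 × 5 × 23
gcd(585, 765, 1035) = 3^2 × 5 = 45.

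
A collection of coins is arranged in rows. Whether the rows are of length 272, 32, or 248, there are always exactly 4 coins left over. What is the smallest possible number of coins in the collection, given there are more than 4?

16868

N − 4 must be a common multiple of 272, 32, and 248.
272 = 2^4 × 17
32 = 2^5
248 = 2^3 × 31
LCM(272, 32, 248) = 2^5 × 17 × 31 = 16864.
Smallest N > 4 is LCM + 4 = 16864 + 4 = 16868.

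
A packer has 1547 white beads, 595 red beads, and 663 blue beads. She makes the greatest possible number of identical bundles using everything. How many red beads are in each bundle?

35

Number of bundles = gcd(1547, 595, 663).
1547 = 7 × 13 × 17
595 = 5 × 7 × 17
663 = 3 × 13 × 17
gcd(1547, 595, 663) = 17.
red beads per bundle = 595 / 17 = 35.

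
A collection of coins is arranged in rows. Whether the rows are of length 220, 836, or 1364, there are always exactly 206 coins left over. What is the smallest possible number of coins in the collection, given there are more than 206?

N − 206 must be a common multiple of 220, 836, and 1364.
220 = 2^2 × 5 × 11
836 = 2^2 × 11 × 19
1364 = 2^2 × 11 × 31
LCM(220, 836, 1364) = 2^2 × 5 × 11 × 19 × 31 = 129580.
Smallest N > 206 is LCM + 206 = 129580 + 206 = 129786.

129786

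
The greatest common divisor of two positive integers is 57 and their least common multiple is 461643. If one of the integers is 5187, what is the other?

5073

For two integers, gcd × lcm = product, so the other is (57 × 461643) / 5187 = 26313651 / 5187 = 5073.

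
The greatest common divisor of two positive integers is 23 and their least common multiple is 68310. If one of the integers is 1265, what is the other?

1242

For two integers, gcd × lcm = product, so the other is (23 × 68310) / 1265 = 1571130 / 1265 = 1242.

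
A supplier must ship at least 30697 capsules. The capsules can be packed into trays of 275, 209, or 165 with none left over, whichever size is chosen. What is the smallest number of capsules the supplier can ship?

The number of capsules must be a common multiple of 275, 209, and 165, so a multiple of their LCM.
275 = 5^2 × 11
209 = 11 × 19
165 = 3 × 5 × 11
LCM(275, 209, 165) = 3 × 5^2 × 11 × 19 = 15675.
Smallest multiple of 15675 that is ≥ 30697: ⌈30697/15675⌉ × 15675 = 2 × 15675 = 31350.

31350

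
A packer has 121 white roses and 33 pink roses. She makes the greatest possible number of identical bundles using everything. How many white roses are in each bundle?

Number of bundles = gcd(121, 33).
121 = 11^2
33 = 3 × 11
gcd(121, 33) = 11.
white roses per bundle = 121 / 11 = 11.

11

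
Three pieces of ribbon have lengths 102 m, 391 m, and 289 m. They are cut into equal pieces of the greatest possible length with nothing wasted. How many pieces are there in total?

46

Piece length = gcd(102, 391, 289).
102 = 2 × 3 × 17
391 = 17 × 23
289 = 17^2
gcd(102, 391, 289) = 17.
Total pieces = 102/17 + 391/17 + 289/17 = 6 + 23 + 17 = 46.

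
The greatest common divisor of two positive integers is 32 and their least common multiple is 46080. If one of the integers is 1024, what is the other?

1440

For two integers, gcd × lcm = product, so the other is (32 × 46080) / 1024 = 1474560 / 1024 = 1440.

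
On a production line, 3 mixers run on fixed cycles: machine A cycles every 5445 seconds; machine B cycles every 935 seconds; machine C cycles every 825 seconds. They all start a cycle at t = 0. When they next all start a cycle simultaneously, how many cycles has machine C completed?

561 cycles

All finish a whole number of cycles simultaneously at t = LCM of the periods.
5445 = 3^2 × 5 × 11^2
935 = 5 × 11 × 17
825 = 3 × 5^2 × 11
LCM(5445, 935, 825) = 3^2 × 5^2 × 11^2 × 17 = 462825.
Cycles for period 825: 462825 / 825 = 561.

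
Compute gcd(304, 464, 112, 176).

16

304 = 2^4 × 19
464 = 2^4 × 29
112 = 2^4 × 7
176 = 2^4 × 11
gcd(304, 464, 112, 176) = 2^4 = 16.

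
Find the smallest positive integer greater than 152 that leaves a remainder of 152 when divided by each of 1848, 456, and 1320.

175712

N − 152 must be a common multiple of 1848, 456, and 1320.
1848 = 2^3 × 3 × 7 × 11
456 = 2^3 × 3 × 19
1320 = 2^3 × 3 × 5 × 11
LCM(1848, 456, 1320) = 2^3 × 3 × 5 × 7 × 11 × 19 = 175560.
Smallest N > 152 is LCM + 152 = 175560 + 152 = 175712.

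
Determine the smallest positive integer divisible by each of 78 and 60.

780

78 = 2 × 3 × 13
60 = 2^2 × 3 × 5
LCM(78, 60) = 2^2 × 3 × 5 × 13 = 780.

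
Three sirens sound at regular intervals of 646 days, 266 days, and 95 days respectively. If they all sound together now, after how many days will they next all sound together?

22610 days

We need the least common multiple of the intervals.
646 = 2 × 17 × 19
266 = 2 × 7 × 19
95 = 5 × 19
LCM(646, 266, 95) = 2 × 5 × 7 × 17 × 19 = 22610.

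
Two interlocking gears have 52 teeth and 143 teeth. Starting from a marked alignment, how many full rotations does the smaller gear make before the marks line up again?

11 rotations

All finish a whole number of cycles simultaneously at t = LCM of the periods.
52 = 2^2 × 13
143 = 11 × 13
LCM(52, 143) = 2^2 × 11 × 13 = 572.
Rotations for period 52: 572 / 52 = 11.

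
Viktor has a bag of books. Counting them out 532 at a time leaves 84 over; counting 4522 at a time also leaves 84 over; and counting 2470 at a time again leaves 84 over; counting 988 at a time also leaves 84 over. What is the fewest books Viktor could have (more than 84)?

587944

N − 84 must be a common multiple of 532, 4522, 2470, and 988.
532 = 2^2 × 7 × 19
4522 = 2 × 7 × 17 × 19
2470 = 2 × 5 × 13 × 19
988 = 2^2 × 13 × 19
LCM(532, 4522, 2470, 988) = 2^2 × 5 × 7 × 13 × 17 × 19 = 587860.
Smallest N > 84 is LCM + 84 = 587860 + 84 = 587944.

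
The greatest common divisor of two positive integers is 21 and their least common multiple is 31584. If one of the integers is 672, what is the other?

For two integers, gcd × lcm = product, so the other is (21 × 31584) / 672 = 663264 / 672 = 987.

987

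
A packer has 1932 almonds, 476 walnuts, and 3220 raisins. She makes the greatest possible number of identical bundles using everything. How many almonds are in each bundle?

Number of bundles = gcd(1932, 476, 3220).
1932 = 2^2 × 3 × 7 × 23
476 = 2^2 × 7 × 17
3220 = 2^2 × 5 × 7 × 23
gcd(1932, 476, 3220) = 2^2 × 7 = 28.
almonds per bundle = 1932 / 28 = 69.

69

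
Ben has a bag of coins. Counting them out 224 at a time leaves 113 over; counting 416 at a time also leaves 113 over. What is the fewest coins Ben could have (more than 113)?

3025

N − 113 must be a common multiple of 224 and 416.
224 = 2^5 × 7
416 = 2^5 × 13
LCM(224, 416) = 2^5 × 7 × 13 = 2912.
Smallest N > 113 is LCM + 113 = 2912 + 113 = 3025.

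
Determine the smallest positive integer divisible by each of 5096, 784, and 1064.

193648

5096 = 2^3 × 7^2 × 13
784 = 2^4 × 7^2
1064 = 2^3 × 7 × 19
LCM(5096, 784, 1064) = 2^4 × 7^2 × 13 × 19 = 193648.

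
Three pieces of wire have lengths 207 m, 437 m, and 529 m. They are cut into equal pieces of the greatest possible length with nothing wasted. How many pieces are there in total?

51

Piece length = gcd(207, 437, 529).
207 = 3^2 × 23
437 = 19 × 23
529 = 23^2
gcd(207, 437, 529) = 23.
Total pieces = 207/23 + 437/23 + 529/23 = 9 + 19 + 23 = 51.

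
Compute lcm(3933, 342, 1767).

243846

3933 = 3^2 × 19 × 23
342 = 2 × 3^2 × 19
1767 = 3 × 19 × 31
LCM(3933, 342, 1767) = 2 × 3^2 × 19 × 23 × 31 = 243846.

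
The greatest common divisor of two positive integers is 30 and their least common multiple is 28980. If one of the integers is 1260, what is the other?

690

For two integers, gcd × lcm = product, so the other is (30 × 28980) / 1260 = 869400 / 1260 = 690.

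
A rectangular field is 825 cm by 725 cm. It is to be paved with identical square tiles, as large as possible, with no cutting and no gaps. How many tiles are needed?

Tile side = gcd(825, 725).
825 = 3 × 5^2 × 11
725 = 5^2 × 29
gcd(825, 725) = 5^2 = 25.
Tiles: (825/25) × (725/25) = 33 × 29 = 957.

957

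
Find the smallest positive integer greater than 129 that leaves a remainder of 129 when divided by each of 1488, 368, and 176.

376593

N − 129 must be a common multiple of 1488, 368, and 176.
1488 = 2^4 × 3 × 31
368 = 2^4 × 23
176 = 2^4 × 11
LCM(1488, 368, 176) = 2^4 × 3 × 11 × 23 × 31 = 376464.
Smallest N > 129 is LCM + 129 = 376464 + 129 = 376593.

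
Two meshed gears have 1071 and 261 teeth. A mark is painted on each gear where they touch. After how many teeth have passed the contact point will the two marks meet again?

31059 teeth

They coincide at every common multiple of the periods; the first is the LCM.
1071 = 3^2 × 7 × 17
261 = 3^2 × 29
LCM(1071, 261) = 3^2 × 7 × 17 × 29 = 31059.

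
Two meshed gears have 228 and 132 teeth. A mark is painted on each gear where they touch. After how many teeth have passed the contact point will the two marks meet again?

2508 teeth

They coincide at every common multiple of the periods; the first is the LCM.
228 = 2^2 × 3 × 19
132 = 2^2 × 3 × 11
LCM(228, 132) = 2^2 × 3 × 11 × 19 = 2508.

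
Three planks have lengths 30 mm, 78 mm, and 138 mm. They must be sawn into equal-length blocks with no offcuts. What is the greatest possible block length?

This is the greatest common divisor of 30, 78, and 138.
30 = 2 × 3 × 5
78 = 2 × 3 × 13
138 = 2 × 3 × 23
gcd(30, 78, 138) = 2 × 3 = 6.

6 mm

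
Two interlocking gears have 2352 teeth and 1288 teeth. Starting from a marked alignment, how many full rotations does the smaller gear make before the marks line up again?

The first common completion time is the LCM of the periods.
2352 = 2^4 × 3 × 7^2
1288 = 2^3 × 7 × 23
LCM(2352, 1288) = 2^4 × 3 × 7^2 × 23 = 54096.
Rotations for period 1288: 54096 / 1288 = 42.

42 rotations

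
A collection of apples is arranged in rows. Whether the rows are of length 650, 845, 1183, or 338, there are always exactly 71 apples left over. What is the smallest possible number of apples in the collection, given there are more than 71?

59221

N − 71 must be a common multiple of 650, 845, 1183, and 338.
650 = 2 × 5^2 × 13
845 = 5 × 13^2
1183 = 7 × 13^2
338 = 2 × 13^2
LCM(650, 845, 1183, 338) = 2 × 5^2 × 7 × 13^2 = 59150.
Smallest N > 71 is LCM + 71 = 59150 + 71 = 59221.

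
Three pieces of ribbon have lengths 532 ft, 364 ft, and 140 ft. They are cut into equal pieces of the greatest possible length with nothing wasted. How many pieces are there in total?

37

Piece length = gcd(532, 364, 140).
532 = 2^2 × 7 × 19
364 = 2^2 × 7 × 13
140 = 2^2 × 5 × 7
gcd(532, 364, 140) = 2^2 × 7 = 28.
Total pieces = 532/28 + 364/28 + 140/28 = 19 + 13 + 5 = 37.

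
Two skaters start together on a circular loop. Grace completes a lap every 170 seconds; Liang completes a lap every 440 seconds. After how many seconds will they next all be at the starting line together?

We need the least common multiple of the intervals.
170 = 2 × 5 × 17
440 = 2^3 × 5 × 11
LCM(170, 440) = 2^3 × 5 × 11 × 17 = 7480.

7480 seconds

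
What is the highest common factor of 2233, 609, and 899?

29

2233 = 7 × 11 × 29
609 = 3 × 7 × 29
899 = 29 × 31
gcd(2233, 609, 899) = 29.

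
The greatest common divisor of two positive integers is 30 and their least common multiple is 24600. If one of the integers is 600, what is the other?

1230

For two integers, gcd × lcm = product, so the other is (30 × 24600) / 600 = 738000 / 600 = 1230.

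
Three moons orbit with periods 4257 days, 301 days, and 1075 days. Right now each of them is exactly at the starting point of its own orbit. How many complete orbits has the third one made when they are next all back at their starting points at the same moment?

693 orbits

They are all back at their starting positions together after one LCM of the periods.
4257 = 3^2 × 11 × 43
301 = 7 × 43
1075 = 5^2 × 43
LCM(4257, 301, 1075) = 3^2 × 5^2 × 7 × 11 × 43 = 744975.
Orbits for period 1075: 744975 / 1075 = 693.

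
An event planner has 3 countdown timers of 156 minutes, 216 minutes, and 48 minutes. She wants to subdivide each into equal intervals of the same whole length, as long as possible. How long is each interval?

The interval must divide each timer length; the longest such is the gcd.
156 = 2^2 × 3 × 13
216 = 2^3 × 3^3
48 = 2^4 × 3
gcd(156, 216, 48) = 2^2 × 3 = 12.

12 minutes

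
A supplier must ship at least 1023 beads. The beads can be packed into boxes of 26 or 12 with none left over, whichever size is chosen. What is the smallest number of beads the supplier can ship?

The number of beads must be a common multiple of 26 and 12, so a multiple of their LCM.
26 = 2 × 13
12 = 2^2 × 3
LCM(26, 12) = 2^2 × 3 × 13 = 156.
Smallest multiple of 156 that is ≥ 1023: ⌈1023/156⌉ × 156 = 7 × 156 = 1092.

1092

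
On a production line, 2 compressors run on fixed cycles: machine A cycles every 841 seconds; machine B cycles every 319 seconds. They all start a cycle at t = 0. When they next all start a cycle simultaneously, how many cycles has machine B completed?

29 cycles

They are all back at their starting positions together after one LCM of the periods.
841 = 29^2
319 = 11 × 29
LCM(841, 319) = 11 × 29^2 = 9251.
Cycles for period 319: 9251 / 319 = 29.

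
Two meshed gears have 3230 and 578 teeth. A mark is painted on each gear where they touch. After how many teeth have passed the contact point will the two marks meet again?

They coincide at every common multiple of the periods; the first is the LCM.
3230 = 2 × 5 × 17 × 19
578 = 2 × 17^2
LCM(3230, 578) = 2 × 5 × 17^2 × 19 = 54910.

54910 teeth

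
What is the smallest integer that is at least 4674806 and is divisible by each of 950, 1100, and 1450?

The integer must be a common multiple of 950, 1100, and 1450, so a multiple of their LCM.
950 = 2 × 5^2 × 19
1100 = 2^2 × 5^2 × 11
1450 = 2 × 5^2 × 29
LCM(950, 1100, 1450) = 2^2 × 5^2 × 11 × 19 × 29 = 606100.
Smallest multiple of 606100 that is ≥ 4674806: ⌈4674806/606100⌉ × 606100 = 8 × 606100 = 4848800.

4848800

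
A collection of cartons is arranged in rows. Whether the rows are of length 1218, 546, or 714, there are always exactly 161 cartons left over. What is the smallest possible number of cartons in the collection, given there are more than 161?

N − 161 must be a common multiple of 1218, 546, and 714.
1218 = 2 × 3 × 7 × 29
546 = 2 × 3 × 7 × 13
714 = 2 × 3 × 7 × 17
LCM(1218, 546, 714) = 2 × 3 × 7 × 13 × 17 × 29 = 269178.
Smallest N > 161 is LCM + 161 = 269178 + 161 = 269339.

269339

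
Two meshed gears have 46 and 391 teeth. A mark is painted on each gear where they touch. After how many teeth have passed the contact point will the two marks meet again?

782 teeth

We need the least common multiple of the intervals.
46 = 2 × 23
391 = 17 × 23
LCM(46, 391) = 2 × 17 × 23 = 782.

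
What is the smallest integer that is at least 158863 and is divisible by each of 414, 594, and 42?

The integer must be a common multiple of 414, 594, and 42, so a multiple of their LCM.
414 = 2 × 3^2 × 23
594 = 2 × 3^3 × 11
42 = 2 × 3 × 7
LCM(414, 594, 42) = 2 × 3^3 × 7 × 11 × 23 = 95634.
Smallest multiple of 95634 that is ≥ 158863: ⌈158863/95634⌉ × 95634 = 2 × 95634 = 191268.

191268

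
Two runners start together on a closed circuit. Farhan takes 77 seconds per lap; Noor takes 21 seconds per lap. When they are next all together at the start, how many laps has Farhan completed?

They are all back at their starting positions together after one LCM of the periods.
77 = 7 × 11
21 = 3 × 7
LCM(77, 21) = 3 × 7 × 11 = 231.
Laps for period 77: 231 / 77 = 3.

3 laps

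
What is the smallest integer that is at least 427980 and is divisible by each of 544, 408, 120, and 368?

The integer must be a common multiple of 544, 408, 120, and 368, so a multiple of their LCM.
544 = 2^5 × 17
408 = 2^3 × 3 × 17
120 = 2^3 × 3 × 5
368 = 2^4 × 23
LCM(544, 408, 120, 368) = 2^5 × 3 × 5 × 17 × 23 = 187680.
Smallest multiple of 187680 that is ≥ 427980: ⌈427980/187680⌉ × 187680 = 3 × 187680 = 563040.

563040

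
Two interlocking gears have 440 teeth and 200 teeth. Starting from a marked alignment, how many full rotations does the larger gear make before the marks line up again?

They are all back at their starting positions together after one LCM of the periods.
440 = 2^3 × 5 × 11
200 = 2^3 × 5^2
LCM(440, 200) = 2^3 × 5^2 × 11 = 2200.
Rotations for period 440: 2200 / 440 = 5.

5 rotations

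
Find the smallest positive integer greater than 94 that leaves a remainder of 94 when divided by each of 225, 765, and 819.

N − 94 must be a common multiple of 225, 765, and 819.
225 = 3^2 × 5^2
765 = 3^2 × 5 × 17
819 = 3^2 × 7 × 13
LCM(225, 765, 819) = 3^2 × 5^2 × 7 × 13 × 17 = 348075.
Smallest N > 94 is LCM + 94 = 348075 + 94 = 348169.

348169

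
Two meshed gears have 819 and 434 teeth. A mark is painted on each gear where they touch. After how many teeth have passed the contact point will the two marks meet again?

50778 teeth

They coincide at every common multiple of the periods; the first is the LCM.
819 = 3^2 × 7 × 13
434 = 2 × 7 × 31
LCM(819, 434) = 2 × 3^2 × 7 × 13 × 31 = 50778.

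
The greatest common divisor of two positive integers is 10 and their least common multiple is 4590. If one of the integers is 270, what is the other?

170

For two integers, gcd × lcm = product, so the other is (10 × 4590) / 270 = 45900 / 270 = 170.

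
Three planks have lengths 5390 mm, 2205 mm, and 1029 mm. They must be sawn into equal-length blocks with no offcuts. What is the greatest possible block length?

49 mm

This is the greatest common divisor of 5390, 2205, and 1029.
5390 = 2 × 5 × 7^2 × 11
2205 = 3^2 × 5 × 7^2
1029 = 3 × 7^3
gcd(5390, 2205, 1029) = 7^2 = 49.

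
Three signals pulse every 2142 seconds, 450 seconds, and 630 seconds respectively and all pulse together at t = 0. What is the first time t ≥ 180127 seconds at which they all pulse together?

214200 seconds

Joint pulses occur at multiples of LCM(2142, 450, 630).
2142 = 2 × 3^2 × 7 × 17
450 = 2 × 3^2 × 5^2
630 = 2 × 3^2 × 5 × 7
LCM(2142, 450, 630) = 2 × 3^2 × 5^2 × 7 × 17 = 53550.
Smallest multiple of 53550 that is ≥ 180127: ⌈180127/53550⌉ × 53550 = 4 × 53550 = 214200.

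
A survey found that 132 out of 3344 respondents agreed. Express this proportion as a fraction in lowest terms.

132 = 2^2 × 3 × 11
3344 = 2^4 × 11 × 19
gcd(132, 3344) = 2^2 × 11 = 44.
Divide numerator and denominator by 44: 132/3344 = 3/76.

3/76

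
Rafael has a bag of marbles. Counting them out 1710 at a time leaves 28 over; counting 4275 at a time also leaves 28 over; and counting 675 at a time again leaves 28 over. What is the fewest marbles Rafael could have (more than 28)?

25678

N − 28 must be a common multiple of 1710, 4275, and 675.
1710 = 2 × 3^2 × 5 × 19
4275 = 3^2 × 5^2 × 19
675 = 3^3 × 5^2
LCM(1710, 4275, 675) = 2 × 3^3 × 5^2 × 19 = 25650.
Smallest N > 28 is LCM + 28 = 25650 + 28 = 25678.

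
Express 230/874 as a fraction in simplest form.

5/19

230 = 2 × 5 × 23
874 = 2 × 19 × 23
gcd(230, 874) = 2 × 23 = 46.
Divide numerator and denominator by 46: 230/874 = 5/19.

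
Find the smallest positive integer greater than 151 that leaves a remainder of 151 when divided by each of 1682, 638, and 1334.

N − 151 must be a common multiple of 1682, 638, and 1334.
1682 = 2 × 29^2
638 = 2 × 11 × 29
1334 = 2 × 23 × 29
LCM(1682, 638, 1334) = 2 × 11 × 23 × 29^2 = 425546.
Smallest N > 151 is LCM + 151 = 425546 + 151 = 425697.

425697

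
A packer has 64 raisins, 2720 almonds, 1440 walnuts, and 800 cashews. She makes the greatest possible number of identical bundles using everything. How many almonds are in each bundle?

Number of bundles = gcd(64, 2720, 1440, 800).
64 = 2^6
2720 = 2^5 × 5 × 17
1440 = 2^5 × 3^2 × 5
800 = 2^5 × 5^2
gcd(64, 2720, 1440, 800) = 2^5 = 32.
almonds per bundle = 2720 / 32 = 85.

85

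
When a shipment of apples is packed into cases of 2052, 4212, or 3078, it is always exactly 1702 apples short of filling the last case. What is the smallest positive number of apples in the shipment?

78326

Being 1702 short of a full case of size k means N ≡ −1702 (mod k), i.e. N + 1702 is a multiple of each size.
2052 = 2^2 × 3^3 × 19
4212 = 2^2 × 3^4 × 13
3078 = 2 × 3^4 × 19
LCM(2052, 4212, 3078) = 2^2 × 3^4 × 13 × 19 = 80028.
Smallest positive N is 80028 − 1702 = 78326.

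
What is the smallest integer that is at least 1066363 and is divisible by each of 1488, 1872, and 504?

1218672

The integer must be a common multiple of 1488, 1872, and 504, so a multiple of their LCM.
1488 = 2^4 × 3 × 31
1872 = 2^4 × 3^2 × 13
504 = 2^3 × 3^2 × 7
LCM(1488, 1872, 504) = 2^4 × 3^2 × 7 × 13 × 31 = 406224.
Smallest multiple of 406224 that is ≥ 1066363: ⌈1066363/406224⌉ × 406224 = 3 × 406224 = 1218672.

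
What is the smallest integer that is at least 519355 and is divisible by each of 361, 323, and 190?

The integer must be a common multiple of 361, 323, and 190, so a multiple of their LCM.
361 = 19^2
323 = 17 × 19
190 = 2 × 5 × 19
LCM(361, 323, 190) = 2 × 5 × 17 × 19^2 = 61370.
Smallest multiple of 61370 that is ≥ 519355: ⌈519355/61370⌉ × 61370 = 9 × 61370 = 552330.

552330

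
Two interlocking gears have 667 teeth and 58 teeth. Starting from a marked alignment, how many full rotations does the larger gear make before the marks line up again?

They are all back at their starting positions together after one LCM of the periods.
667 = 23 × 29
58 = 2 × 29
LCM(667, 58) = 2 × 23 × 29 = 1334.
Rotations for period 667: 1334 / 667 = 2.

2 rotations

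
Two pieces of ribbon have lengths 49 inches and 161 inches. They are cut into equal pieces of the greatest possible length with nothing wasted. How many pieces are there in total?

Piece length = gcd(49, 161).
49 = 7^2
161 = 7 × 23
gcd(49, 161) = 7.
Total pieces = 49/7 + 161/7 = 7 + 23 = 30.

30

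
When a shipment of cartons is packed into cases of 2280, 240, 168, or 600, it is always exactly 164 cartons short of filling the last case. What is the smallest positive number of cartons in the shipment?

Being 164 short of a full case of size k means N ≡ −164 (mod k), i.e. N + 164 is a multiple of each size.
2280 = 2^3 × 3 × 5 × 19
240 = 2^4 × 3 × 5
168 = 2^3 × 3 × 7
600 = 2^3 × 3 × 5^2
LCM(2280, 240, 168, 600) = 2^4 × 3 × 5^2 × 7 × 19 = 159600.
Smallest positive N is 159600 − 164 = 159436.

159436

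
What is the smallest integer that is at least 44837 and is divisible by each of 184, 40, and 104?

47840

The integer must be a common multiple of 184, 40, and 104, so a multiple of their LCM.
184 = 2^3 × 23
40 = 2^3 × 5
104 = 2^3 × 13
LCM(184, 40, 104) = 2^3 × 5 × 13 × 23 = 11960.
Smallest multiple of 11960 that is ≥ 44837: ⌈44837/11960⌉ × 11960 = 4 × 11960 = 47840.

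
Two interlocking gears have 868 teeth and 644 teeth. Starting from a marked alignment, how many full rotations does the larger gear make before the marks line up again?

All finish a whole number of cycles simultaneously at t = LCM of the periods.
868 = 2^2 × 7 × 31
644 = 2^2 × 7 × 23
LCM(868, 644) = 2^2 × 7 × 23 × 31 = 19964.
Rotations for period 868: 19964 / 868 = 23.

23 rotations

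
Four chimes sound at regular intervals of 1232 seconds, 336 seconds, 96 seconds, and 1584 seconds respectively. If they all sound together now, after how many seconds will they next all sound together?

22176 seconds

They coincide at every common multiple of the periods; the first is the LCM.
1232 = 2^4 × 7 × 11
336 = 2^4 × 3 × 7
96 = 2^5 × 3
1584 = 2^4 × 3^2 × 11
LCM(1232, 336, 96, 1584) = 2^5 × 3^2 × 7 × 11 = 22176.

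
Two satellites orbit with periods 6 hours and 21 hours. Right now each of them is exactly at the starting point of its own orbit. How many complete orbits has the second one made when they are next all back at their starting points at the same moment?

2 orbits

The first common completion time is the LCM of the periods.
6 = 2 × 3
21 = 3 × 7
LCM(6, 21) = 2 × 3 × 7 = 42.
Orbits for period 21: 42 / 21 = 2.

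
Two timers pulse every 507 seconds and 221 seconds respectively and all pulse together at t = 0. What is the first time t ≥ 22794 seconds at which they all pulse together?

25857 seconds

Joint pulses occur at multiples of LCM(507, 221).
507 = 3 × 13^2
221 = 13 × 17
LCM(507, 221) = 3 × 13^2 × 17 = 8619.
Smallest multiple of 8619 that is ≥ 22794: ⌈22794/8619⌉ × 8619 = 3 × 8619 = 25857.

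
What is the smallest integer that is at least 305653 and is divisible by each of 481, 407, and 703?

The integer must be a common multiple of 481, 407, and 703, so a multiple of their LCM.
481 = 13 × 37
407 = 11 × 37
703 = 19 × 37
LCM(481, 407, 703) = 11 × 13 × 19 × 37 = 100529.
Smallest multiple of 100529 that is ≥ 305653: ⌈305653/100529⌉ × 100529 = 4 × 100529 = 402116.

402116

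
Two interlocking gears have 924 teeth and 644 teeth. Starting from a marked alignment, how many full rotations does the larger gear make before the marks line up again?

They are all back at their starting positions together after one LCM of the periods.
924 = 2^2 × 3 × 7 × 11
644 = 2^2 × 7 × 23
LCM(924, 644) = 2^2 × 3 × 7 × 11 × 23 = 21252.
Rotations for period 924: 21252 / 924 = 23.

23 rotations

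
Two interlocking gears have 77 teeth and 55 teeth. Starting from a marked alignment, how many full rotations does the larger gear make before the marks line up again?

5 rotations

The first common completion time is the LCM of the periods.
77 = 7 × 11
55 = 5 × 11
LCM(77, 55) = 5 × 7 × 11 = 385.
Rotations for period 77: 385 / 77 = 5.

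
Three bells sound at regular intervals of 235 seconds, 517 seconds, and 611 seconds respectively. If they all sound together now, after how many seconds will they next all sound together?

33605 seconds

The first simultaneous occurrence is after LCM of the individual periods.
235 = 5 × 47
517 = 11 × 47
611 = 13 × 47
LCM(235, 517, 611) = 5 × 11 × 13 × 47 = 33605.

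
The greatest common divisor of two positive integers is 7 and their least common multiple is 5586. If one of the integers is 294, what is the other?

133

For two integers, gcd × lcm = product, so the other is (7 × 5586) / 294 = 39102 / 294 = 133.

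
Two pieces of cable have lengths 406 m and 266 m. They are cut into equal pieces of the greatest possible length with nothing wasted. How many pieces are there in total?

Piece length = gcd(406, 266).
406 = 2 × 7 × 29
266 = 2 × 7 × 19
gcd(406, 266) = 2 × 7 = 14.
Total pieces = 406/14 + 266/14 = 29 + 19 = 48.

48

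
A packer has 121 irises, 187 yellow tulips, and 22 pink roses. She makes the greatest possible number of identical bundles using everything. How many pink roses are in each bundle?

2

Number of bundles = gcd(121, 187, 22).
121 = 11^2
187 = 11 × 17
22 = 2 × 11
gcd(121, 187, 22) = 11.
pink roses per bundle = 22 / 11 = 2.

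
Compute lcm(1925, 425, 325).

425425

1925 = 5^2 × 7 × 11
425 = 5^2 × 17
325 = 5^2 × 13
LCM(1925, 425, 325) = 5^2 × 7 × 11 × 13 × 17 = 425425.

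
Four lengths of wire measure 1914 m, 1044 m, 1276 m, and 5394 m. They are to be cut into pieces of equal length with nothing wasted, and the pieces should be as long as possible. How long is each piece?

Each piece length must divide every original length, so the longest possible is gcd(1914, 1044, 1276, 5394).
1914 = 2 × 3 × 11 × 29
1044 = 2^2 × 3^2 × 29
1276 = 2^2 × 11 × 29
5394 = 2 × 3 × 29 × 31
gcd(1914, 1044, 1276, 5394) = 2 × 29 = 58.

58 m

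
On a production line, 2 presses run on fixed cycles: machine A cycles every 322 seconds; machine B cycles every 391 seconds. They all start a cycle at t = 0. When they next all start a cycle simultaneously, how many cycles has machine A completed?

All finish a whole number of cycles simultaneously at t = LCM of the periods.
322 = 2 × 7 × 23
391 = 17 × 23
LCM(322, 391) = 2 × 7 × 17 × 23 = 5474.
Cycles for period 322: 5474 / 322 = 17.

17 cycles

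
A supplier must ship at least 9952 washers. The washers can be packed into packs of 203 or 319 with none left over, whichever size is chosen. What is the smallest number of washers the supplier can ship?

The number of washers must be a common multiple of 203 and 319, so a multiple of their LCM.
203 = 7 × 29
319 = 11 × 29
LCM(203, 319) = 7 × 11 × 29 = 2233.
Smallest multiple of 2233 that is ≥ 9952: ⌈9952/2233⌉ × 2233 = 5 × 2233 = 11165.

11165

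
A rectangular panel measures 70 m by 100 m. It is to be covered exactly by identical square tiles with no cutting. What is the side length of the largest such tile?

10 m

By the Euclidean algorithm:
100 = 1 × 70 + 30
70 = 2 × 30 + 10
30 = 3 × 10 + 0
gcd(70, 100) = 10.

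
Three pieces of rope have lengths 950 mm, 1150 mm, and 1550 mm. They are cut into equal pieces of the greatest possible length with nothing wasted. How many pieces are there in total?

Piece length = gcd(950, 1150, 1550).
950 = 2 × 5^2 × 19
1150 = 2 × 5^2 × 23
1550 = 2 × 5^2 × 31
gcd(950, 1150, 1550) = 2 × 5^2 = 50.
Total pieces = 950/50 + 1150/50 + 1550/50 = 19 + 23 + 31 = 73.

73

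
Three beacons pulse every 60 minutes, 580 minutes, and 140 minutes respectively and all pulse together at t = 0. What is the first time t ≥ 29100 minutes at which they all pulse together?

Joint pulses occur at multiples of LCM(60, 580, 140).
60 = 2^2 × 3 × 5
580 = 2^2 × 5 × 29
140 = 2^2 × 5 × 7
LCM(60, 580, 140) = 2^2 × 3 × 5 × 7 × 29 = 12180.
Smallest multiple of 12180 that is ≥ 29100: ⌈29100/12180⌉ × 12180 = 3 × 12180 = 36540.

36540 minutes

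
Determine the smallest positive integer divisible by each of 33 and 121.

33 = 3 × 11
121 = 11^2
LCM(33, 121) = 3 × 11^2 = 363.

363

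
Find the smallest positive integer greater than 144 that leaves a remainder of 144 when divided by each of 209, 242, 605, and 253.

N − 144 must be a common multiple of 209, 242, 605, and 253.
209 = 11 × 19
242 = 2 × 11^2
605 = 5 × 11^2
253 = 11 × 23
LCM(209, 242, 605, 253) = 2 × 5 × 11^2 × 19 × 23 = 528770.
Smallest N > 144 is LCM + 144 = 528770 + 144 = 528914.

528914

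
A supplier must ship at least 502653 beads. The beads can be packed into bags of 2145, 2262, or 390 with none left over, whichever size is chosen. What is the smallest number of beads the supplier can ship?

622050

The number of beads must be a common multiple of 2145, 2262, and 390, so a multiple of their LCM.
2145 = 3 × 5 × 11 × 13
2262 = 2 × 3 × 13 × 29
390 = 2 × 3 × 5 × 13
LCM(2145, 2262, 390) = 2 × 3 × 5 × 11 × 13 × 29 = 124410.
Smallest multiple of 124410 that is ≥ 502653: ⌈502653/124410⌉ × 124410 = 5 × 124410 = 622050.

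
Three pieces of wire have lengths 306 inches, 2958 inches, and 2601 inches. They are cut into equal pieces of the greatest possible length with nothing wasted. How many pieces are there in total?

115

Piece length = gcd(306, 2958, 2601).
306 = 2 × 3^2 × 17
2958 = 2 × 3 × 17 × 29
2601 = 3^2 × 17^2
gcd(306, 2958, 2601) = 3 × 17 = 51.
Total pieces = 306/51 + 2958/51 + 2601/51 = 6 + 58 + 51 = 115.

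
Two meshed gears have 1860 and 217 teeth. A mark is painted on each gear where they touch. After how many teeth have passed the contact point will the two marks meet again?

13020 teeth

The first simultaneous occurrence is after LCM of the individual periods.
1860 = 2^2 × 3 × 5 × 31
217 = 7 × 31
LCM(1860, 217) = 2^2 × 3 × 5 × 7 × 31 = 13020.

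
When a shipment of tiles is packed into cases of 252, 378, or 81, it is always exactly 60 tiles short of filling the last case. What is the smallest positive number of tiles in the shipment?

2208

Being 60 short of a full case of size k means N ≡ −60 (mod k), i.e. N + 60 is a multiple of each size.
252 = 2^2 × 3^2 × 7
378 = 2 × 3^3 × 7
81 = 3^4
LCM(252, 378, 81) = 2^2 × 3^4 × 7 = 2268.
Smallest positive N is 2268 − 60 = 2208.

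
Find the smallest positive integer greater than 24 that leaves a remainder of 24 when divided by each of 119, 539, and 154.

18350

N − 24 must be a common multiple of 119, 539, and 154.
119 = 7 × 17
539 = 7^2 × 11
154 = 2 × 7 × 11
LCM(119, 539, 154) = 2 × 7^2 × 11 × 17 = 18326.
Smallest N > 24 is LCM + 24 = 18326 + 24 = 18350.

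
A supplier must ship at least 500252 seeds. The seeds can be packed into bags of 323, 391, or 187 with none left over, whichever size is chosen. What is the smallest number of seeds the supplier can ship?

The number of seeds must be a common multiple of 323, 391, and 187, so a multiple of their LCM.
323 = 17 × 19
391 = 17 × 23
187 = 11 × 17
LCM(323, 391, 187) = 11 × 17 × 19 × 23 = 81719.
Smallest multiple of 81719 that is ≥ 500252: ⌈500252/81719⌉ × 81719 = 7 × 81719 = 572033.

572033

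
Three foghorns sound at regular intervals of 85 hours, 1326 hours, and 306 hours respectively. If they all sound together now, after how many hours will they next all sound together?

The first simultaneous occurrence is after LCM of the individual periods.
85 = 5 × 17
1326 = 2 × 3 × 13 × 17
306 = 2 × 3^2 × 17
LCM(85, 1326, 306) = 2 × 3^2 × 5 × 13 × 17 = 19890.

19890 hours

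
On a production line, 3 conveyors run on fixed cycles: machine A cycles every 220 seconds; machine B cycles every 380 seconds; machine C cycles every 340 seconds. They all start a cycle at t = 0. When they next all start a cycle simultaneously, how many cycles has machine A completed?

323 cycles

All finish a whole number of cycles simultaneously at t = LCM of the periods.
220 = 2^2 × 5 × 11
380 = 2^2 × 5 × 19
340 = 2^2 × 5 × 17
LCM(220, 380, 340) = 2^2 × 5 × 11 × 17 × 19 = 71060.
Cycles for period 220: 71060 / 220 = 323.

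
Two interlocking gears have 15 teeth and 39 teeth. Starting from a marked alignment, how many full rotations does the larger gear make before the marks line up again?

5 rotations

The first common completion time is the LCM of the periods.
15 = 3 × 5
39 = 3 × 13
LCM(15, 39) = 3 × 5 × 13 = 195.
Rotations for period 39: 195 / 39 = 5.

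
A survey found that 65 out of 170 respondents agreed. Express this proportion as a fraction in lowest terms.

13/34

65 = 5 × 13
170 = 2 × 5 × 17
gcd(65, 170) = 5.
Divide numerator and denominator by 5: 65/170 = 13/34.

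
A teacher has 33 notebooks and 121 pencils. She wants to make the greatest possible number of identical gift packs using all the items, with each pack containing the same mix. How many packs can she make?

11 packs

The pack count must divide each quantity, so the greatest is gcd(33, 121).
33 = 3 × 11
121 = 11^2
gcd(33, 121) = 11.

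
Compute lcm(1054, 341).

11594

1054 = 2 × 17 × 31
341 = 11 × 31
LCM(1054, 341) = 2 × 11 × 17 × 31 = 11594.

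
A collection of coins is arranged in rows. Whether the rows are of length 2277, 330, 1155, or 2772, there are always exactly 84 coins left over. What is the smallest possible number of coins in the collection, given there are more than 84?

N − 84 must be a common multiple of 2277, 330, 1155, and 2772.
2277 = 3^2 × 11 × 23
330 = 2 × 3 × 5 × 11
1155 = 3 × 5 × 7 × 11
2772 = 2^2 × 3^2 × 7 × 11
LCM(2277, 330, 1155, 2772) = 2^2 × 3^2 × 5 × 7 × 11 × 23 = 318780.
Smallest N > 84 is LCM + 84 = 318780 + 84 = 318864.

318864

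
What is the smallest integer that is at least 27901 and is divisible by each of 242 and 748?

The integer must be a common multiple of 242 and 748, so a multiple of their LCM.
242 = 2 × 11^2
748 = 2^2 × 11 × 17
LCM(242, 748) = 2^2 × 11^2 × 17 = 8228.
Smallest multiple of 8228 that is ≥ 27901: ⌈27901/8228⌉ × 8228 = 4 × 8228 = 32912.

32912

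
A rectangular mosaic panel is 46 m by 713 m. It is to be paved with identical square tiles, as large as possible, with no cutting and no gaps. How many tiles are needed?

62

Tile side = gcd(46, 713).
46 = 2 × 23
713 = 23 × 31
gcd(46, 713) = 23.
Tiles: (46/23) × (713/23) = 2 × 31 = 62.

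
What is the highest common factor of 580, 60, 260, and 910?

580 = 2^2 × 5 × 29
60 = 2^2 × 3 × 5
260 = 2^2 × 5 × 13
910 = 2 × 5 × 7 × 13
gcd(580, 60, 260, 910) = 2 × 5 = 10.

10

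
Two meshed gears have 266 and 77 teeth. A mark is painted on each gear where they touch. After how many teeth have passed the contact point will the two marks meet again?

They coincide at every common multiple of the periods; the first is the LCM.
266 = 2 × 7 × 19
77 = 7 × 11
LCM(266, 77) = 2 × 7 × 11 × 19 = 2926.

2926 teeth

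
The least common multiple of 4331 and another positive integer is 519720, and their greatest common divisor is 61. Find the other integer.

gcd × lcm = product of the two integers, so the other integer is (61 × 519720) / 4331 = 7320.

7320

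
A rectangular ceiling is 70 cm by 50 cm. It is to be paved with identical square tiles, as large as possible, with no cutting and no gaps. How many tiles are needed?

Tile side = gcd(70, 50).
70 = 2 × 5 × 7
50 = 2 × 5^2
gcd(70, 50) = 2 × 5 = 10.
Tiles: (70/10) × (50/10) = 7 × 5 = 35.

35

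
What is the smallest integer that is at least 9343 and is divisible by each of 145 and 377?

The integer must be a common multiple of 145 and 377, so a multiple of their LCM.
145 = 5 × 29
377 = 13 × 29
LCM(145, 377) = 5 × 13 × 29 = 1885.
Smallest multiple of 1885 that is ≥ 9343: ⌈9343/1885⌉ × 1885 = 5 × 1885 = 9425.

9425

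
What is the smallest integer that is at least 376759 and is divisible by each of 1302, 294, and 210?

410130

The integer must be a common multiple of 1302, 294, and 210, so a multiple of their LCM.
1302 = 2 × 3 × 7 × 31
294 = 2 × 3 × 7^2
210 = 2 × 3 × 5 × 7
LCM(1302, 294, 210) = 2 × 3 × 5 × 7^2 × 31 = 45570.
Smallest multiple of 45570 that is ≥ 376759: ⌈376759/45570⌉ × 45570 = 9 × 45570 = 410130.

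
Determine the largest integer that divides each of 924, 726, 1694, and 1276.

22

924 = 2^2 × 3 × 7 × 11
726 = 2 × 3 × 11^2
1694 = 2 × 7 × 11^2
1276 = 2^2 × 11 × 29
gcd(924, 726, 1694, 1276) = 2 × 11 = 22.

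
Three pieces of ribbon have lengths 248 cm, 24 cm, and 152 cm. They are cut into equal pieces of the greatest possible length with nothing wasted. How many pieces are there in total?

Piece length = gcd(248, 24, 152).
248 = 2^3 × 31
24 = 2^3 × 3
152 = 2^3 × 19
gcd(248, 24, 152) = 2^3 = 8.
Total pieces = 248/8 + 24/8 + 152/8 = 31 + 3 + 19 = 53.

53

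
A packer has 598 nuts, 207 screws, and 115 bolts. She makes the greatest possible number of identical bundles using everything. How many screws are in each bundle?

Number of bundles = gcd(598, 207, 115).
598 = 2 × 13 × 23
207 = 3^2 × 23
115 = 5 × 23
gcd(598, 207, 115) = 23.
screws per bundle = 207 / 23 = 9.

9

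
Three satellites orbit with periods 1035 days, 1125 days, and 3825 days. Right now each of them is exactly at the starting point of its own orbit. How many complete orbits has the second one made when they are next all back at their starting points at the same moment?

All finish a whole number of cycles simultaneously at t = LCM of the periods.
1035 = 3^2 × 5 × 23
1125 = 3^2 × 5^3
3825 = 3^2 × 5^2 × 17
LCM(1035, 1125, 3825) = 3^2 × 5^3 × 17 × 23 = 439875.
Orbits for period 1125: 439875 / 1125 = 391.

391 orbits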